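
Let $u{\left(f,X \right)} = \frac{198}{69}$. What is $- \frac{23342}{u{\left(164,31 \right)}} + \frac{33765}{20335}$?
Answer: $- \frac{99226742}{12201} \approx -8132.7$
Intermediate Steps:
$u{\left(f,X \right)} = \frac{66}{23}$ ($u{\left(f,X \right)} = 198 \cdot \frac{1}{69} = \frac{66}{23}$)
$- \frac{23342}{u{\left(164,31 \right)}} + \frac{33765}{20335} = - \frac{23342}{\frac{66}{23}} + \frac{33765}{20335} = \left(-23342\right) \frac{23}{66} + 33765 \cdot \frac{1}{20335} = - \frac{24403}{3} + \frac{6753}{4067} = - \frac{99226742}{12201}$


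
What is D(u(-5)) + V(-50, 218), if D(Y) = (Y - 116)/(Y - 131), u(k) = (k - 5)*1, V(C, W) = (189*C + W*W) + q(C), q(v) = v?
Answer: 1787170/47 ≈ 38025.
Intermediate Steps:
V(C, W) = W² + 190*C (V(C, W) = (189*C + W*W) + C = (189*C + W²) + C = (W² + 189*C) + C = W² + 190*C)
u(k) = -5 + k (u(k) = (-5 + k)*1 = -5 + k)
D(Y) = (-116 + Y)/(-131 + Y)
D(u(-5)) + V(-50, 218) = (-116 + (-5 - 5))/(-131 + (-5 - 5)) + (218² + 190*(-50)) = (-116 - 10)/(-131 - 10) + (47524 - 9500) = -126/(-141) + 38024 = -1/141*(-126) + 38024 = 42/47 + 38024 = 1787170/47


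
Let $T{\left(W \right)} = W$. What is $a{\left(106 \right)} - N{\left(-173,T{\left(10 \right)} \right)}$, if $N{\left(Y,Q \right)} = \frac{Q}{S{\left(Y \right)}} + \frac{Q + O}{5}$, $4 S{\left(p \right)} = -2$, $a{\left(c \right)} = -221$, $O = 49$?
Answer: $- \frac{1064}{5} \approx -212.8$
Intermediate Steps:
$S{\left(p \right)} = - \frac{1}{2}$ ($S{\left(p \right)} = \frac{1}{4} \left(-2\right) = - \frac{1}{2}$)
$N{\left(Y,Q \right)} = \frac{49}{5} - \frac{9 Q}{5}$ ($N{\left(Y,Q \right)} = \frac{Q}{- \frac{1}{2}} + \frac{Q + 49}{5} = Q \left(-2\right) + \left(49 + Q\right) \frac{1}{5} = - 2 Q + \left(\frac{49}{5} + \frac{Q}{5}\right) = \frac{49}{5} - \frac{9 Q}{5}$)
$a{\left(106 \right)} - N{\left(-173,T{\left(10 \right)} \right)} = -221 - \left(\frac{49}{5} - 18\right) = -221 - - \frac{41}{5} = -221 + \frac{41}{5} = - \frac{1064}{5}$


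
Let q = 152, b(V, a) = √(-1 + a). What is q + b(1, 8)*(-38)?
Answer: 152 - 38*√7 ≈ 51.461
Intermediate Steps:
q + b(1, 8)*(-38) = 152 + √(-1 + 8)*(-38) = 152 + √7*(-38) = 152 - 38*√7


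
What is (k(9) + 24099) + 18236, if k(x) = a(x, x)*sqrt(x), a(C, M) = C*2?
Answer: 42389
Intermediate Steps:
a(C, M) = 2*C
k(x) = 2*x**(3/2) (k(x) = (2*x)*sqrt(x) = 2*x**(3/2))
(k(9) + 24099) + 18236 = (2*9**(3/2) + 24099) + 18236 = (2*27 + 24099) + 18236 = (54 + 24099) + 18236 = 24153 + 18236 = 42389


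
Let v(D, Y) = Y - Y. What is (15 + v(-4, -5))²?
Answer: 225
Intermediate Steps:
v(D, Y) = 0
(15 + v(-4, -5))² = (15 + 0)² = 15² = 225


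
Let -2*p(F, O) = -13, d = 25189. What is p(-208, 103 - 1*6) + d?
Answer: 50391/2 ≈ 25196.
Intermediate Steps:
p(F, O) = 13/2 (p(F, O) = -½*(-13) = 13/2)
p(-208, 103 - 1*6) + d = 13/2 + 25189 = 50391/2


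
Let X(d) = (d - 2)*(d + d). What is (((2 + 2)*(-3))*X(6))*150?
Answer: -86400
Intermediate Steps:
X(d) = 2*d*(-2 + d) (X(d) = (-2 + d)*(2*d) = 2*d*(-2 + d))
(((2 + 2)*(-3))*X(6))*150 = (((2 + 2)*(-3))*(2*6*(-2 + 6)))*150 = ((4*(-3))*(2*6*4))*150 = -12*48*150 = -576*150 = -86400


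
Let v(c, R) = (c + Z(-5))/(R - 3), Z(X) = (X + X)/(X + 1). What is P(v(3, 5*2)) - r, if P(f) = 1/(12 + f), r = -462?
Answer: 82712/179 ≈ 462.08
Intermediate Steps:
Z(X) = 2*X/(1 + X) (Z(X) = (2*X)/(1 + X) = 2*X/(1 + X))
v(c, R) = (5/2 + c)/(-3 + R) (v(c, R) = (c + 2*(-5)/(1 - 5))/(R - 3) = (c + 2*(-5)/(-4))/(-3 + R) = (c + 2*(-5)*(-¼))/(-3 + R) = (c + 5/2)/(-3 + R) = (5/2 + c)/(-3 + R))
P(v(3, 5*2)) - r = 1/(12 + (5/2 + 3)/(-3 + 5*2)) - 1*(-462) = 1/(12 + (11/2)/(-3 + 10)) + 462 = 1/(12 + (11/2)/7) + 462 = 1/(12 + (⅐)*(11/2)) + 462 = 1/(12 + 11/14) + 462 = 1/(179/14) + 462 = 14/179 + 462 = 82712/179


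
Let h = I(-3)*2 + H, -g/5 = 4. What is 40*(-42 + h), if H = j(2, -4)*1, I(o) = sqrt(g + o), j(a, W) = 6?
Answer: -1440 + 80*I*sqrt(23) ≈ -1440.0 + 383.67*I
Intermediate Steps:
g = -20 (g = -5*4 = -20)
I(o) = sqrt(-20 + o)
H = 6 (H = 6*1 = 6)
h = 6 + 2*I*sqrt(23) (h = sqrt(-20 - 3)*2 + 6 = sqrt(-23)*2 + 6 = (I*sqrt(23))*2 + 6 = 2*I*sqrt(23) + 6 = 6 + 2*I*sqrt(23) ≈ 6.0 + 9.5917*I)
40*(-42 + h) = 40*(-42 + (6 + 2*I*sqrt(23))) = 40*(-36 + 2*I*sqrt(23)) = -1440 + 80*I*sqrt(23)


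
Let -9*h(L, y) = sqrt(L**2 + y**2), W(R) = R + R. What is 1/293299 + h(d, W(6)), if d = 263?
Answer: 1/293299 - sqrt(69313)/9 ≈ -29.253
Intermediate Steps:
W(R) = 2*R
h(L, y) = -sqrt(L**2 + y**2)/9
1/293299 + h(d, W(6)) = 1/293299 - sqrt(263**2 + (2*6)**2)/9 = 1/293299 - sqrt(69169 + 12**2)/9 = 1/293299 - sqrt(69169 + 144)/9 = 1/293299 - sqrt(69313)/9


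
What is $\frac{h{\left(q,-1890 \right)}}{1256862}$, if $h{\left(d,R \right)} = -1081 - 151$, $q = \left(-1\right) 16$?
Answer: $- \frac{616}{628431} \approx -0.00098022$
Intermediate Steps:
$q = -16$
$h{\left(d,R \right)} = -1232$
$\frac{h{\left(q,-1890 \right)}}{1256862} = - \frac{1232}{1256862} = \left(-1232\right) \frac{1}{1256862} = - \frac{616}{628431}$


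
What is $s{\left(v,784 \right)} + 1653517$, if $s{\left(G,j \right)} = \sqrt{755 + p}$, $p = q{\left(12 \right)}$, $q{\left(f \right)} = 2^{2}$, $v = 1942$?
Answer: $1653517 + \sqrt{759} \approx 1.6535 \cdot 10^{6}$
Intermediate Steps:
$q{\left(f \right)} = 4$
$p = 4$
$s{\left(G,j \right)} = \sqrt{759}$ ($s{\left(G,j \right)} = \sqrt{755 + 4} = \sqrt{759}$)
$s{\left(v,784 \right)} + 1653517 = \sqrt{759} + 1653517 = 1653517 + \sqrt{759}$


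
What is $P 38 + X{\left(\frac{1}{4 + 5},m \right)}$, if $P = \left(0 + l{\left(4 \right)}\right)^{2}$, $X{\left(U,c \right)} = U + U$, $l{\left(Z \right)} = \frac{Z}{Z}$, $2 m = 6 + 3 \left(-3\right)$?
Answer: $\frac{344}{9} \approx 38.222$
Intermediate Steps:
$m = - \frac{3}{2}$ ($m = \frac{6 + 3 \left(-3\right)}{2} = \frac{6 - 9}{2} = \frac{1}{2} \left(-3\right) = - \frac{3}{2} \approx -1.5$)
$l{\left(Z \right)} = 1$
$X{\left(U,c \right)} = 2 U$
$P = 1$ ($P = \left(0 + 1\right)^{2} = 1^{2} = 1$)
$P 38 + X{\left(\frac{1}{4 + 5},m \right)} = 1 \cdot 38 + \frac{2}{4 + 5} = 38 + \frac{2}{9} = \frac{344}{9}$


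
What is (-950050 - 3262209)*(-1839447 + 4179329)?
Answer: -9856189013438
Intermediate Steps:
(-950050 - 3262209)*(-1839447 + 4179329) = -4212259*2339882 = -9856189013438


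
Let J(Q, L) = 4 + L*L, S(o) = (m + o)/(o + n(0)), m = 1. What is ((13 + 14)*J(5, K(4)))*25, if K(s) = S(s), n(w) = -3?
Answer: 19575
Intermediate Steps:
S(o) = (1 + o)/(-3 + o) (S(o) = (1 + o)/(o - 3) = (1 + o)/(-3 + o))
K(s) = (1 + s)/(-3 + s)
J(Q, L) = 4 + L**2
((13 + 14)*J(5, K(4)))*25 = ((13 + 14)*(4 + ((1 + 4)/(-3 + 4))**2))*25 = (27*(4 + (5/1)**2))*25 = (27*(4 + (1*5)**2))*25 = (27*(4 + 5**2))*25 = (27*(4 + 25))*25 = (27*29)*25 = 783*25 = 19575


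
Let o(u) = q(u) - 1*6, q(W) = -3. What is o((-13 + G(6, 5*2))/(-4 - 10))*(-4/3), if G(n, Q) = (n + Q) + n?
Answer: 12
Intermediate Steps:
G(n, Q) = Q + 2*n (G(n, Q) = (Q + n) + n = Q + 2*n)
o(u) = -9 (o(u) = -3 - 1*6 = -3 - 6 = -9)
o((-13 + G(6, 5*2))/(-4 - 10))*(-4/3) = -(-36)/3 = -9*(-4/3) = 12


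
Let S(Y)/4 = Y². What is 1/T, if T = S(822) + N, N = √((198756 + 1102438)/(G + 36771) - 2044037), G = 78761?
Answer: 52042082592/140656049494768627 - I*√6820731468575670/421968148484305881 ≈ 3.7e-7 - 1.9572e-10*I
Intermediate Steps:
S(Y) = 4*Y²
N = I*√6820731468575670/57766 (N = √((198756 + 1102438)/(78761 + 36771) - 2044037) = √(1301194/115532 - 2044037) = √(1301194*(1/115532) - 2044037) = √(650597/57766 - 2044037) = √(-118075190745/57766) = I*√6820731468575670/57766 ≈ 1429.7*I)
T = 2702736 + I*√6820731468575670/57766 (T = 4*822² + I*√6820731468575670/57766 = 4*675684 + I*√6820731468575670/57766 = 2702736 + I*√6820731468575670/57766 ≈ 2.7027e+6 + 1429.7*I)
1/T = 1/(2702736 + I*√6820731468575670/57766)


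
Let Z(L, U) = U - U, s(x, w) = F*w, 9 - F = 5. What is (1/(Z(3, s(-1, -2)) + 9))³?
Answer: 1/729 ≈ 0.0013717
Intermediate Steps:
F = 4 (F = 9 - 1*5 = 9 - 5 = 4)
s(x, w) = 4*w
Z(L, U) = 0
(1/(Z(3, s(-1, -2)) + 9))³ = (1/(0 + 9))³ = (1/9)³ = (⅑)³ = 1/729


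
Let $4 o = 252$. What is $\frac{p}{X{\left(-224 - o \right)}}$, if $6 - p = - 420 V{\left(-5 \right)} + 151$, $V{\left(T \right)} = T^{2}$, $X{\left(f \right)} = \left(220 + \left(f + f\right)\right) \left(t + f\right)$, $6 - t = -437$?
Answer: $- \frac{10355}{55224} \approx -0.18751$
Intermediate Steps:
$t = 443$ ($t = 6 - -437 = 6 + 437 = 443$)
$o = 63$ ($o = \frac{1}{4} \cdot 252 = 63$)
$X{\left(f \right)} = \left(220 + 2 f\right) \left(443 + f\right)$ ($X{\left(f \right)} = \left(220 + \left(f + f\right)\right) \left(443 + f\right) = \left(220 + 2 f\right) \left(443 + f\right)$)
$p = 10355$ ($p = 6 - \left(- 420 \left(-5\right)^{2} + 151\right) = 6 - \left(\left(-420\right) 25 + 151\right) = 6 - \left(-10500 + 151\right) = 6 - -10349 = 6 + 10349 = 10355$)
$\frac{p}{X{\left(-224 - o \right)}} = \frac{10355}{97460 + 2 \left(-224 - 63\right)^{2} + 1106 \left(-224 - 63\right)} = \frac{10355}{97460 + 2 \left(-287\right)^{2} + 1106 \left(-287\right)} = \frac{10355}{97460 + 2 \cdot 82369 - 317422} = \frac{10355}{97460 + 164738 - 317422} = \frac{10355}{-55224} = 10355 \left(- \frac{1}{55224}\right) = - \frac{10355}{55224}$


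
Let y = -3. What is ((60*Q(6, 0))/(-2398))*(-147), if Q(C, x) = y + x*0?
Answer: -13230/1199 ≈ -11.034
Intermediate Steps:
Q(C, x) = -3 (Q(C, x) = -3 + x*0 = -3 + 0 = -3)
((60*Q(6, 0))/(-2398))*(-147) = ((60*(-3))/(-2398))*(-147) = -180*(-1/2398)*(-147) = (90/1199)*(-147) = -13230/1199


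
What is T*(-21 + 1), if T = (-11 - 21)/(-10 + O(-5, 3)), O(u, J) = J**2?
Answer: -640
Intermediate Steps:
T = 32 (T = (-11 - 21)/(-10 + 3**2) = -32/(-10 + 9) = -32/(-1) = -32*(-1) = 32)
T*(-21 + 1) = 32*(-21 + 1) = 32*(-20) = -640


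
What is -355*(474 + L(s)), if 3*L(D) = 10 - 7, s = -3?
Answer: -168625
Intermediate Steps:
L(D) = 1 (L(D) = (10 - 7)/3 = (1/3)*3 = 1)
-355*(474 + L(s)) = -355*(474 + 1) = -355*475 = -168625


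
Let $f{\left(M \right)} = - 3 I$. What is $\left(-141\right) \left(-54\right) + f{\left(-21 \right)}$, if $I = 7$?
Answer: $7593$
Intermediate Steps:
$f{\left(M \right)} = -21$ ($f{\left(M \right)} = \left(-3\right) 7 = -21$)
$\left(-141\right) \left(-54\right) + f{\left(-21 \right)} = \left(-141\right) \left(-54\right) - 21 = 7614 - 21 = 7593$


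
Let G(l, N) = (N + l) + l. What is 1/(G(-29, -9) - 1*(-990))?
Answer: 1/923 ≈ 0.0010834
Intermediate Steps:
G(l, N) = N + 2*l
1/(G(-29, -9) - 1*(-990)) = 1/((-9 + 2*(-29)) - 1*(-990)) = 1/((-9 - 58) + 990) = 1/(-67 + 990) = 1/923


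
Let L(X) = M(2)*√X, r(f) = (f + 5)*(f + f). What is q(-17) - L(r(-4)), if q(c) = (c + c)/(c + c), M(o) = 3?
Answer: 1 - 6*I*√2 ≈ 1.0 - 8.4853*I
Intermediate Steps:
r(f) = 2*f*(5 + f) (r(f) = (5 + f)*(2*f) = 2*f*(5 + f))
q(c) = 1 (q(c) = (2*c)/((2*c)) = (2*c)*(1/(2*c)) = 1)
L(X) = 3*√X
q(-17) - L(r(-4)) = 1 - 3*√(2*(-4)*(5 - 4)) = 1 - 3*√(2*(-4)*1) = 1 - 3*√(-8) = 1 - 3*2*I*√2 = 1 - 6*I*√2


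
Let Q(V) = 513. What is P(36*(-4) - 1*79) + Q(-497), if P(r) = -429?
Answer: 84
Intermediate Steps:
P(36*(-4) - 1*79) + Q(-497) = -429 + 513 = 84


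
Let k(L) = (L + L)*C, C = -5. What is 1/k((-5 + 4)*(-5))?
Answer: -1/50 ≈ -0.020000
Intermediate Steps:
k(L) = -10*L (k(L) = (L + L)*(-5) = (2*L)*(-5) = -10*L)
1/k((-5 + 4)*(-5)) = 1/(-10*(-5 + 4)*(-5)) = 1/(-(-10)*(-5)) = 1/(-10*5) = 1/(-50) = -1/50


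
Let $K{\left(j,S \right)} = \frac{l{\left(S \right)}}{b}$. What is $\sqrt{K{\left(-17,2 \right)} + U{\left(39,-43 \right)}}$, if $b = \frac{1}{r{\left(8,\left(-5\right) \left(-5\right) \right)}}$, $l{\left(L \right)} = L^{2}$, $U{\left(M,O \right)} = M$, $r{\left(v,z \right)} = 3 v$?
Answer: $3 \sqrt{15} \approx 11.619$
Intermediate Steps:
$b = \frac{1}{24}$ ($b = \frac{1}{3 \cdot 8} = \frac{1}{24} \approx 0.041667$)
$K{\left(j,S \right)} = 24 S^{2}$ ($K{\left(j,S \right)} = S^{2} \frac{1}{\frac{1}{24}} = S^{2} \cdot 24 = 24 S^{2}$)
$\sqrt{K{\left(-17,2 \right)} + U{\left(39,-43 \right)}} = \sqrt{24 \cdot 2^{2} + 39} = \sqrt{24 \cdot 4 + 39} = \sqrt{96 + 39} = \sqrt{135} = 3 \sqrt{15}$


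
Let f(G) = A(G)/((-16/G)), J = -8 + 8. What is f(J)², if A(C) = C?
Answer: 0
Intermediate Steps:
J = 0
f(G) = -G²/16 (f(G) = G/((-16/G)) = G*(-G/16) = -G²/16)
f(J)² = (-1/16*0²)² = (-1/16*0)² = 0² = 0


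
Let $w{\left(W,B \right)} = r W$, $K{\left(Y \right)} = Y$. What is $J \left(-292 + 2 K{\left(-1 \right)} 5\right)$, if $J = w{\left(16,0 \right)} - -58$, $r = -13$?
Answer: $45300$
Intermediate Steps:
$w{\left(W,B \right)} = - 13 W$
$J = -150$ ($J = \left(-13\right) 16 - -58 = -208 + 58 = -150$)
$J \left(-292 + 2 K{\left(-1 \right)} 5\right) = - 150 \left(-292 + 2 \left(-1\right) 5\right) = - 150 \left(-292 - 10\right) = \left(-150\right) \left(-302\right) = 45300$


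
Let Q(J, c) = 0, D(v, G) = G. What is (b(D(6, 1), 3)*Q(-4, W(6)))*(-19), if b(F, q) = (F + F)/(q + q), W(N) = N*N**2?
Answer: 0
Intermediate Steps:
W(N) = N**3
b(F, q) = F/q (b(F, q) = (2*F)/((2*q)) = (2*F)*(1/(2*q)) = F/q)
(b(D(6, 1), 3)*Q(-4, W(6)))*(-19) = ((1/3)*0)*(-19) = 0*(-19) = 0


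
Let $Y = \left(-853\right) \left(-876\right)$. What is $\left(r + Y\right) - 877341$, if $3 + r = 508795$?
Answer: $378679$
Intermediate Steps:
$r = 508792$ ($r = -3 + 508795 = 508792$)
$Y = 747228$
$\left(r + Y\right) - 877341 = \left(508792 + 747228\right) - 877341 = 1256020 - 877341 = 378679$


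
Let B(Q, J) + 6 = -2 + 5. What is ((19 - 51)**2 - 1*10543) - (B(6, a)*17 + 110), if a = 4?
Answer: -9578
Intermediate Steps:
B(Q, J) = -3 (B(Q, J) = -6 + (-2 + 5) = -6 + 3 = -3)
((19 - 51)**2 - 1*10543) - (B(6, a)*17 + 110) = ((19 - 51)**2 - 1*10543) - (-3*17 + 110) = ((-32)**2 - 10543) - (-51 + 110) = (1024 - 10543) - 1*59 = -9519 - 59 = -9578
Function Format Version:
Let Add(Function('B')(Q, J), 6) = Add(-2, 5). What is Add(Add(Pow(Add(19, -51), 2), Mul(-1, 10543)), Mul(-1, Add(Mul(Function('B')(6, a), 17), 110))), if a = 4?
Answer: -9578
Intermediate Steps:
Function('B')(Q, J) = -3 (Function('B')(Q, J) = Add(-6, Add(-2, 5)) = Add(-6, 3) = -3)
Add(Add(Pow(Add(19, -51), 2), Mul(-1, 10543)), Mul(-1, Add(Mul(Function('B')(6, a), 17), 110))) = Add(Add(Pow(Add(19, -51), 2), Mul(-1, 10543)), Mul(-1, Add(Mul(-3, 17), 110))) = Add(Add(Pow(-32, 2), -10543), Mul(-1, Add(-51, 110))) = Add(Add(1024, -10543), Mul(-1, 59)) = Add(-9519, -59) = -9578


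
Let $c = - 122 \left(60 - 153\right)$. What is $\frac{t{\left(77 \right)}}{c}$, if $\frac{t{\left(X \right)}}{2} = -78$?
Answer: $- \frac{26}{1891} \approx -0.013749$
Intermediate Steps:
$t{\left(X \right)} = -156$ ($t{\left(X \right)} = 2 \left(-78\right) = -156$)
$c = 11346$ ($c = \left(-122\right) \left(-93\right) = 11346$)
$\frac{t{\left(77 \right)}}{c} = - \frac{156}{11346} = \left(-156\right) \frac{1}{11346} = - \frac{26}{1891}$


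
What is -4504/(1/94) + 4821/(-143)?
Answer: -60547589/143 ≈ -4.2341e+5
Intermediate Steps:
-4504/(1/94) + 4821/(-143) = -4504/1/94 + 4821*(-1/143) = -4504*94 - 4821/143 = -423376 - 4821/143 = -60547589/143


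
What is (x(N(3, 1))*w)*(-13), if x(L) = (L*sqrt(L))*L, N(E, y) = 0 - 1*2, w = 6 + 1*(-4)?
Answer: -104*I*sqrt(2) ≈ -147.08*I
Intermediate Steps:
w = 2 (w = 6 - 4 = 2)
N(E, y) = -2 (N(E, y) = 0 - 2 = -2)
x(L) = L**(5/2) (x(L) = L**(3/2)*L = L**(5/2))
(x(N(3, 1))*w)*(-13) = ((-2)**(5/2)*2)*(-13) = ((4*I*sqrt(2))*2)*(-13) = (8*I*sqrt(2))*(-13) = -104*I*sqrt(2)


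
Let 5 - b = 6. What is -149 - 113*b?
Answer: -36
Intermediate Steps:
b = -1 (b = 5 - 1*6 = 5 - 6 = -1)
-149 - 113*b = -149 - 113*(-1) = -149 + 113 = -36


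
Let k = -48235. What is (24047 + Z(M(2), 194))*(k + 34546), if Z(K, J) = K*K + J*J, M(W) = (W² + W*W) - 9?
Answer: -844392276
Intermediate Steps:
M(W) = -9 + 2*W² (M(W) = (W² + W²) - 9 = 2*W² - 9 = -9 + 2*W²)
Z(K, J) = J² + K² (Z(K, J) = K² + J² = J² + K²)
(24047 + Z(M(2), 194))*(k + 34546) = (24047 + (194² + (-9 + 2*2²)²))*(-48235 + 34546) = (24047 + (37636 + (-9 + 2*4)²))*(-13689) = (24047 + (37636 + (-9 + 8)²))*(-13689) = (24047 + (37636 + (-1)²))*(-13689) = (24047 + (37636 + 1))*(-13689) = (24047 + 37637)*(-13689) = 61684*(-13689) = -844392276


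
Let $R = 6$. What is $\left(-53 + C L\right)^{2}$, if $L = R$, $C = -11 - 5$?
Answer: $22201$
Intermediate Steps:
$C = -16$
$L = 6$
$\left(-53 + C L\right)^{2} = \left(-53 - 96\right)^{2} = \left(-149\right)^{2} = 22201$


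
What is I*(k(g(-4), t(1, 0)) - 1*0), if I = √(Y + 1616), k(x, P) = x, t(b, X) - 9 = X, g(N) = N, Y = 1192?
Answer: -24*√78 ≈ -211.96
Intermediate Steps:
t(b, X) = 9 + X
I = 6*√78 (I = √(1192 + 1616) = √2808 = 6*√78 ≈ 52.991)
I*(k(g(-4), t(1, 0)) - 1*0) = (6*√78)*(-4 - 1*0) = (6*√78)*(-4 + 0) = (6*√78)*(-4) = -24*√78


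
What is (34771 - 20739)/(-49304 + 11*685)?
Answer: -14032/41769 ≈ -0.33594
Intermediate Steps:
(34771 - 20739)/(-49304 + 11*685) = 14032/(-49304 + 7535) = 14032/(-41769) = 14032*(-1/41769) = -14032/41769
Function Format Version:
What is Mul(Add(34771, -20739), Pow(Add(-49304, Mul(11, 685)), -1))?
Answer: Rational(-14032, 41769) ≈ -0.33594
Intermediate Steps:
Mul(Add(34771, -20739), Pow(Add(-49304, Mul(11, 685)), -1)) = Mul(14032, Pow(Add(-49304, 7535), -1)) = Mul(14032, Pow(-41769, -1)) = Mul(14032, Rational(-1, 41769)) = Rational(-14032, 41769)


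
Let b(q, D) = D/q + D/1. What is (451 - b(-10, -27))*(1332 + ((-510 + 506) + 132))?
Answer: 693938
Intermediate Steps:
b(q, D) = D + D/q (b(q, D) = D/q + D*1 = D/q + D = D + D/q)
(451 - b(-10, -27))*(1332 + ((-510 + 506) + 132)) = (451 - (-27 - 27/(-10)))*(1332 + ((-510 + 506) + 132)) = (451 - (-27 - 27*(-1/10)))*(1332 + (-4 + 132)) = (451 - (-27 + 27/10))*(1332 + 128) = (451 - 1*(-243/10))*1460 = (451 + 243/10)*1460 = (4753/10)*1460 = 693938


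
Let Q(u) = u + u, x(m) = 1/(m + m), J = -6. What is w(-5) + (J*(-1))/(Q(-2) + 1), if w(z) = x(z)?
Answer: -21/10 ≈ -2.1000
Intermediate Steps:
x(m) = 1/(2*m)
Q(u) = 2*u
w(z) = 1/(2*z)
w(-5) + (J*(-1))/(Q(-2) + 1) = (½)/(-5) + (-6*(-1))/(2*(-2) + 1) = (½)*(-⅕) + 6/(-4 + 1) = -⅒ + 6/(-3) = -⅒ + 6*(-⅓) = -⅒ - 2 = -21/10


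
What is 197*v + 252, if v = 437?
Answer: 86341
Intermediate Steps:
197*v + 252 = 197*437 + 252 = 86089 + 252 = 86341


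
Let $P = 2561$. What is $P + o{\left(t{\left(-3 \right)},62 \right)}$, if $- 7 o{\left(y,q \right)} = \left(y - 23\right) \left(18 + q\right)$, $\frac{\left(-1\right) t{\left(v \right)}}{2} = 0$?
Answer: $\frac{19767}{7} \approx 2823.9$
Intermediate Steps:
$t{\left(v \right)} = 0$ ($t{\left(v \right)} = \left(-2\right) 0 = 0$)
$o{\left(y,q \right)} = - \frac{\left(-23 + y\right) \left(18 + q\right)}{7}$ ($o{\left(y,q \right)} = - \frac{\left(y - 23\right) \left(18 + q\right)}{7} = - \frac{\left(-23 + y\right) \left(18 + q\right)}{7}$)
$P + o{\left(t{\left(-3 \right)},62 \right)} = 2561 + \left(\frac{414}{7} - 0 + \frac{23}{7} \cdot 62 - \frac{62}{7} \cdot 0\right) = 2561 + \left(\frac{414}{7} + 0 + \frac{1426}{7} + 0\right) = 2561 + \frac{1840}{7} = \frac{19767}{7}$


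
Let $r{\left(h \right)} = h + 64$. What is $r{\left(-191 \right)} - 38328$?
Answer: $-38455$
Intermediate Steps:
$r{\left(h \right)} = 64 + h$
$r{\left(-191 \right)} - 38328 = \left(64 - 191\right) - 38328 = -127 - 38328 = -38455$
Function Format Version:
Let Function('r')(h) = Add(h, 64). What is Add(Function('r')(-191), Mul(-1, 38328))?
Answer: -38455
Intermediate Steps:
Function('r')(h) = Add(64, h)
Add(Function('r')(-191), Mul(-1, 38328)) = Add(Add(64, -191), Mul(-1, 38328)) = Add(-127, -38328) = -38455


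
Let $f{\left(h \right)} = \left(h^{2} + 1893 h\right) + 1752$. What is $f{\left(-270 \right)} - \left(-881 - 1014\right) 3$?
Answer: $-430773$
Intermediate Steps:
$f{\left(h \right)} = 1752 + h^{2} + 1893 h$
$f{\left(-270 \right)} - \left(-881 - 1014\right) 3 = \left(1752 + \left(-270\right)^{2} + 1893 \left(-270\right)\right) - \left(-881 - 1014\right) 3 = \left(1752 + 72900 - 511110\right) - \left(-1895\right) 3 = -436458 - -5685 = -436458 + 5685 = -430773$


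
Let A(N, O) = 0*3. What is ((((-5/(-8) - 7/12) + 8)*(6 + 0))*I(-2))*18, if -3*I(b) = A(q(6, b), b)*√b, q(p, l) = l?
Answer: 0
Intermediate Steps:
A(N, O) = 0
I(b) = 0 (I(b) = -0*√b = -⅓*0 = 0)
((((-5/(-8) - 7/12) + 8)*(6 + 0))*I(-2))*18 = ((((-5/(-8) - 7/12) + 8)*(6 + 0))*0)*18 = ((((-5*(-⅛) - 7*1/12) + 8)*6)*0)*18 = ((((5/8 - 7/12) + 8)*6)*0)*18 = (((1/24 + 8)*6)*0)*18 = (((193/24)*6)*0)*18 = ((193/4)*0)*18 = 0*18 = 0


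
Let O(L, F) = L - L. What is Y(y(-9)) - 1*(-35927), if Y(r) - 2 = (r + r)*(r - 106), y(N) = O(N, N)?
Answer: 35929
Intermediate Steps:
O(L, F) = 0
y(N) = 0
Y(r) = 2 + 2*r*(-106 + r) (Y(r) = 2 + (r + r)*(r - 106) = 2 + (2*r)*(-106 + r) = 2 + 2*r*(-106 + r))
Y(y(-9)) - 1*(-35927) = (2 - 212*0 + 2*0²) - 1*(-35927) = (2 + 0 + 2*0) + 35927 = (2 + 0 + 0) + 35927 = 2 + 35927 = 35929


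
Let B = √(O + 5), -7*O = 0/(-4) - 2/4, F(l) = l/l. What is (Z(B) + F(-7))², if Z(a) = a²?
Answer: 7225/196 ≈ 36.862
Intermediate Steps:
F(l) = 1
O = 1/14 (O = -(0/(-4) - 2/4)/7 = -(0*(-¼) - 2*¼)/7 = -(0 - ½)/7 = -⅐*(-½) = 1/14 ≈ 0.071429)
B = √994/14 (B = √(1/14 + 5) = √(71/14) = √994/14 ≈ 2.2520)
(Z(B) + F(-7))² = ((√994/14)² + 1)² = (71/14 + 1)² = (85/14)² = 7225/196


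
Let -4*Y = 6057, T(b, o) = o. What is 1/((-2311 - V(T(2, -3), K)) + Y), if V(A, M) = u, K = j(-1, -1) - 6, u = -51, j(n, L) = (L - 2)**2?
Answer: -4/15097 ≈ -0.00026495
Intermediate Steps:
j(n, L) = (-2 + L)**2
K = 3 (K = (-2 - 1)**2 - 6 = (-3)**2 - 6 = 9 - 6 = 3)
V(A, M) = -51
Y = -6057/4 (Y = -1/4*6057 = -6057/4 ≈ -1514.3)
1/((-2311 - V(T(2, -3), K)) + Y) = 1/((-2311 - 1*(-51)) - 6057/4) = 1/((-2311 + 51) - 6057/4) = 1/(-2260 - 6057/4) = 1/(-15097/4) = -4/15097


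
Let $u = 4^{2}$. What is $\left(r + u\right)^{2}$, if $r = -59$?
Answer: $1849$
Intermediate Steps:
$u = 16$
$\left(r + u\right)^{2} = \left(-59 + 16\right)^{2} = \left(-43\right)^{2} = 1849$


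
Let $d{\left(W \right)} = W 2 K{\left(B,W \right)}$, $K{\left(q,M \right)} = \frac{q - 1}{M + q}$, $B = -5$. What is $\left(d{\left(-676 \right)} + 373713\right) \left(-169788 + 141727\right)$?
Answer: $- \frac{2380418754967}{227} \approx -1.0486 \cdot 10^{10}$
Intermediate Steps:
$K{\left(q,M \right)} = \frac{-1 + q}{M + q}$
$d{\left(W \right)} = - \frac{12 W}{-5 + W}$ ($d{\left(W \right)} = W 2 \frac{-1 - 5}{W - 5} = 2 W \frac{1}{-5 + W} \left(-6\right) = 2 W \left(- \frac{6}{-5 + W}\right) = - \frac{12 W}{-5 + W}$)
$\left(d{\left(-676 \right)} + 373713\right) \left(-169788 + 141727\right) = \left(\left(-12\right) \left(-676\right) \frac{1}{-5 - 676} + 373713\right) \left(-169788 + 141727\right) = \left(\left(-12\right) \left(-676\right) \frac{1}{-681} + 373713\right) \left(-28061\right) = \left(\left(-12\right) \left(-676\right) \left(- \frac{1}{681}\right) + 373713\right) \left(-28061\right) = \left(- \frac{2704}{227} + 373713\right) \left(-28061\right) = \frac{84830147}{227} \left(-28061\right) = - \frac{2380418754967}{227}$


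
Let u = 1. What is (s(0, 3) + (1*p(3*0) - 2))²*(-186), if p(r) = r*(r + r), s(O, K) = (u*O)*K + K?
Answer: -186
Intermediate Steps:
s(O, K) = K + K*O (s(O, K) = (1*O)*K + K = O*K + K = K*O + K = K + K*O)
p(r) = 2*r² (p(r) = r*(2*r) = 2*r²)
(s(0, 3) + (1*p(3*0) - 2))²*(-186) = (3*(1 + 0) + (1*(2*(3*0)²) - 2))²*(-186) = (3*1 + (1*(2*0²) - 2))²*(-186) = (3 + (1*(2*0) - 2))²*(-186) = (3 + (1*0 - 2))²*(-186) = (3 + (0 - 2))²*(-186) = (3 - 2)²*(-186) = 1²*(-186) = 1*(-186) = -186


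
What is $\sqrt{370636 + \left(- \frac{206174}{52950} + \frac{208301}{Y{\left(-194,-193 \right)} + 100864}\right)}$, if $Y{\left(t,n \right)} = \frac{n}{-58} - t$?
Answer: $\frac{\sqrt{988999711652186653166553}}{1633523385} \approx 608.8$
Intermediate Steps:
$Y{\left(t,n \right)} = - t - \frac{n}{58}$ ($Y{\left(t,n \right)} = n \left(- \frac{1}{58}\right) - t = - \frac{n}{58} - t = - t - \frac{n}{58}$)
$\sqrt{370636 + \left(- \frac{206174}{52950} + \frac{208301}{Y{\left(-194,-193 \right)} + 100864}\right)} = \sqrt{370636 + \left(- \frac{206174}{52950} + \frac{208301}{\left(\left(-1\right) \left(-194\right) - - \frac{193}{58}\right) + 100864}\right)} = \sqrt{370636 + \left(\left(-206174\right) \frac{1}{52950} + \frac{208301}{\left(194 + \frac{193}{58}\right) + 100864}\right)} = \sqrt{370636 - \left(\frac{103087}{26475} - \frac{208301}{\frac{11445}{58} + 100864}\right)} = \sqrt{370636 - \left(\frac{103087}{26475} - \frac{208301}{\frac{5861557}{58}}\right)} = \sqrt{370636 + \left(- \frac{103087}{26475} + 208301 \cdot \frac{58}{5861557}\right)} = \sqrt{370636 + \left(- \frac{103087}{26475} + \frac{12081458}{5861557}\right)} = \sqrt{370636 - \frac{284393725909}{155184721575}} = \sqrt{\frac{57516760071945791}{155184721575}} = \frac{\sqrt{988999711652186653166553}}{1633523385}$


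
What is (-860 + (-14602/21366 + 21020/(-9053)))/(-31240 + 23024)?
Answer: 6420307981/61122741768 ≈ 0.10504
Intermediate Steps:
(-860 + (-14602/21366 + 21020/(-9053)))/(-31240 + 23024) = (-860 + (-14602*1/21366 + 21020*(-1/9053)))/(-8216) = (-860 + (-7301/10683 - 21020/9053))*(-1/8216) = (-860 - 290652613/96713199)*(-1/8216) = -83464003753/96713199*(-1/8216) = 6420307981/61122741768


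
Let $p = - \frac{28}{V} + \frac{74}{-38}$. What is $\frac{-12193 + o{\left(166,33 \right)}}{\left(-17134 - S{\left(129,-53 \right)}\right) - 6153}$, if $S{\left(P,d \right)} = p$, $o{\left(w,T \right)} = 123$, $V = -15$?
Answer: $\frac{1719975}{3318386} \approx 0.51832$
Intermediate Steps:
$p = - \frac{23}{285}$ ($p = - \frac{28}{-15} + \frac{74}{-38} = \left(-28\right) \left(- \frac{1}{15}\right) + 74 \left(- \frac{1}{38}\right) = \frac{28}{15} - \frac{37}{19} = - \frac{23}{285} \approx -0.080702$)
$S{\left(P,d \right)} = - \frac{23}{285}$
$\frac{-12193 + o{\left(166,33 \right)}}{\left(-17134 - S{\left(129,-53 \right)}\right) - 6153} = \frac{-12193 + 123}{\left(-17134 - - \frac{23}{285}\right) - 6153} = - \frac{12070}{\left(-17134 + \frac{23}{285}\right) - 6153} = - \frac{12070}{- \frac{4883167}{285} - 6153} = - \frac{12070}{- \frac{6636772}{285}} = \left(-12070\right) \left(- \frac{285}{6636772}\right) = \frac{1719975}{3318386}$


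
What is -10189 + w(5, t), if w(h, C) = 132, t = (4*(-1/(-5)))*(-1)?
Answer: -10057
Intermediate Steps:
t = -⅘ (t = (4*(-1*(-⅕)))*(-1) = (4*(⅕))*(-1) = (⅘)*(-1) = -⅘ ≈ -0.80000)
-10189 + w(5, t) = -10189 + 132 = -10057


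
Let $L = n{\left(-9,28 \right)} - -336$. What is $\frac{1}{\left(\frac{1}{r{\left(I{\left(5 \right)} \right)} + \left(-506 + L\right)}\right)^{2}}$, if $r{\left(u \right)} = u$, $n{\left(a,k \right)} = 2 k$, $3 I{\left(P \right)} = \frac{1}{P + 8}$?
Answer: $\frac{19758025}{1521} \approx 12990.0$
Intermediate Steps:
$I{\left(P \right)} = \frac{1}{3 \left(8 + P\right)}$ ($I{\left(P \right)} = \frac{1}{3 \left(P + 8\right)} = \frac{1}{3 \left(8 + P\right)}$)
$L = 392$ ($L = 2 \cdot 28 - -336 = 56 + 336 = 392$)
$\frac{1}{\left(\frac{1}{r{\left(I{\left(5 \right)} \right)} + \left(-506 + L\right)}\right)^{2}} = \frac{1}{\left(\frac{1}{\frac{1}{3 \left(8 + 5\right)} + \left(-506 + 392\right)}\right)^{2}} = \frac{1}{\left(\frac{1}{\frac{1}{3 \cdot 13} - 114}\right)^{2}} = \frac{1}{\left(\frac{1}{\frac{1}{3} \cdot \frac{1}{13} - 114}\right)^{2}} = \frac{1}{\left(\frac{1}{\frac{1}{39} - 114}\right)^{2}} = \frac{1}{\left(\frac{1}{- \frac{4445}{39}}\right)^{2}} = \frac{1}{\left(- \frac{39}{4445}\right)^{2}} = \frac{1}{\frac{1521}{19758025}} = \frac{19758025}{1521}$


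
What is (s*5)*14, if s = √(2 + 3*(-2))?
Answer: 140*I ≈ 140.0*I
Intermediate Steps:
s = 2*I (s = √(2 - 6) = √(-4) = 2*I ≈ 2.0*I)
(s*5)*14 = ((2*I)*5)*14 = (10*I)*14 = 140*I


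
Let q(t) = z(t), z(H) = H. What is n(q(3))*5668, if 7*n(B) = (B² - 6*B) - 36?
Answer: -255060/7 ≈ -36437.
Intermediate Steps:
q(t) = t
n(B) = -36/7 - 6*B/7 + B²/7 (n(B) = ((B² - 6*B) - 36)/7 = (-36 + B² - 6*B)/7 = -36/7 - 6*B/7 + B²/7)
n(q(3))*5668 = (-36/7 - 6/7*3 + (⅐)*3²)*5668 = (-36/7 - 18/7 + (⅐)*9)*5668 = (-36/7 - 18/7 + 9/7)*5668 = -45/7*5668 = -255060/7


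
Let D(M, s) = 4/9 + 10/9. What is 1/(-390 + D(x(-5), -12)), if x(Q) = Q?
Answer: -9/3496 ≈ -0.0025744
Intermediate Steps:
D(M, s) = 14/9 (D(M, s) = 4*(⅑) + 10*(⅑) = 4/9 + 10/9 = 14/9)
1/(-390 + D(x(-5), -12)) = 1/(-390 + 14/9) = 1/(-3496/9) = -9/3496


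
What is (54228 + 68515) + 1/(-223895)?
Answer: 27481543984/223895 ≈ 1.2274e+5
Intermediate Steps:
(54228 + 68515) + 1/(-223895) = 122743 - 1/223895 = 27481543984/223895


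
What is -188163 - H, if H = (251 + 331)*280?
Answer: -351123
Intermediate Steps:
H = 162960 (H = 582*280 = 162960)
-188163 - H = -188163 - 1*162960 = -188163 - 162960 = -351123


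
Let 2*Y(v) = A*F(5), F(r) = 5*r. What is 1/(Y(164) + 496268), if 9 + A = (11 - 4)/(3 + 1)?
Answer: 8/3969419 ≈ 2.0154e-6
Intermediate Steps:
A = -29/4 (A = -9 + (11 - 4)/(3 + 1) = -9 + 7/4 = -29/4 ≈ -7.2500)
Y(v) = -725/8 (Y(v) = (-145*5/4)/2 = (-29/4*25)/2 = (½)*(-725/4) = -725/8)
1/(Y(164) + 496268) = 1/(-725/8 + 496268) = 1/(3969419/8) = 8/3969419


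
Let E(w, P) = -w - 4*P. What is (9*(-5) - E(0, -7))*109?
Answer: -7957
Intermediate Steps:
(9*(-5) - E(0, -7))*109 = (9*(-5) - (-1*0 - 4*(-7)))*109 = (-45 - (0 + 28))*109 = (-45 - 1*28)*109 = (-45 - 28)*109 = -73*109 = -7957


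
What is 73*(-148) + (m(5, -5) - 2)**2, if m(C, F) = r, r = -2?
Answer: -10788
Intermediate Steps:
m(C, F) = -2
73*(-148) + (m(5, -5) - 2)**2 = 73*(-148) + (-2 - 2)**2 = -10804 + (-4)**2 = -10804 + 16 = -10788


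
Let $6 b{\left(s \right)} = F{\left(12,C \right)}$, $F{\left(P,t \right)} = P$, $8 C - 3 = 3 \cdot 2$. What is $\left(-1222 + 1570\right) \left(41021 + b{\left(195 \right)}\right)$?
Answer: $14276004$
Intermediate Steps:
$C = \frac{9}{8}$ ($C = \frac{3}{8} + \frac{3 \cdot 2}{8} = \frac{3}{8} + \frac{1}{8} \cdot 6 = \frac{3}{8} + \frac{3}{4} = \frac{9}{8} \approx 1.125$)
$b{\left(s \right)} = 2$ ($b{\left(s \right)} = \frac{1}{6} \cdot 12 = 2$)
$\left(-1222 + 1570\right) \left(41021 + b{\left(195 \right)}\right) = \left(-1222 + 1570\right) \left(41021 + 2\right) = 348 \cdot 41023 = 14276004$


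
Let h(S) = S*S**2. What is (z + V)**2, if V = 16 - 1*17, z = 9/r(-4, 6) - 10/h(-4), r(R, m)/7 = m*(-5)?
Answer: 986049/1254400 ≈ 0.78607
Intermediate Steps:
r(R, m) = -35*m (r(R, m) = 7*(m*(-5)) = 7*(-5*m) = -35*m)
h(S) = S**3
z = 127/1120 (z = 9/((-35*6)) - 10/((-4)**3) = 9/(-210) - 10/(-64) = 9*(-1/210) - 10*(-1/64) = -3/70 + 5/32 = 127/1120 ≈ 0.11339)
V = -1 (V = 16 - 17 = -1)
(z + V)**2 = (127/1120 - 1)**2 = (-993/1120)**2 = 986049/1254400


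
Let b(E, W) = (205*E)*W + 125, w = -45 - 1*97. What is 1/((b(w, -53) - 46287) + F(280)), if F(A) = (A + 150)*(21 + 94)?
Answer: 1/1546118 ≈ 6.4678e-7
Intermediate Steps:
w = -142 (w = -45 - 97 = -142)
b(E, W) = 125 + 205*E*W (b(E, W) = 205*E*W + 125 = 125 + 205*E*W)
F(A) = 17250 + 115*A (F(A) = (150 + A)*115 = 17250 + 115*A)
1/((b(w, -53) - 46287) + F(280)) = 1/(((125 + 205*(-142)*(-53)) - 46287) + (17250 + 115*280)) = 1/(((125 + 1542830) - 46287) + (17250 + 32200)) = 1/((1542955 - 46287) + 49450) = 1/(1496668 + 49450) = 1/1546118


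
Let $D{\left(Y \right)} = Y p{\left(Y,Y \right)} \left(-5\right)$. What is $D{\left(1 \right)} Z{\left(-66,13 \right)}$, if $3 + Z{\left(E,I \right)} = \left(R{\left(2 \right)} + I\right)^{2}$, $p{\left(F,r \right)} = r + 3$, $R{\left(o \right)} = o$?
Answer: $-4440$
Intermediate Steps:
$p{\left(F,r \right)} = 3 + r$
$D{\left(Y \right)} = - 5 Y \left(3 + Y\right)$ ($D{\left(Y \right)} = Y \left(3 + Y\right) \left(-5\right) = - 5 Y \left(3 + Y\right)$)
$Z{\left(E,I \right)} = -3 + \left(2 + I\right)^{2}$
$D{\left(1 \right)} Z{\left(-66,13 \right)} = \left(-5\right) 1 \left(3 + 1\right) \left(-3 + \left(2 + 13\right)^{2}\right) = \left(-5\right) 1 \cdot 4 \left(-3 + 15^{2}\right) = - 20 \left(-3 + 225\right) = \left(-20\right) 222 = -4440$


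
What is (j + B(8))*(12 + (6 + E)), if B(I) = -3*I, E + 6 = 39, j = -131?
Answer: -7905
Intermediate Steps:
E = 33 (E = -6 + 39 = 33)
(j + B(8))*(12 + (6 + E)) = (-131 - 3*8)*(12 + (6 + 33)) = (-131 - 24)*(12 + 39) = -155*51 = -7905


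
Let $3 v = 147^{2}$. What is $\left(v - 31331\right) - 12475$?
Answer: $-36603$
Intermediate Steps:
$v = 7203$ ($v = \frac{147^{2}}{3} = \frac{1}{3} \cdot 21609 = 7203$)
$\left(v - 31331\right) - 12475 = \left(7203 - 31331\right) - 12475 = -24128 - 12475 = -36603$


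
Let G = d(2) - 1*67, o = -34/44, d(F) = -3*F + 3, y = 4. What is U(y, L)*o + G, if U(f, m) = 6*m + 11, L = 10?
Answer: -2747/22 ≈ -124.86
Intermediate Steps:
d(F) = 3 - 3*F
o = -17/22 (o = -34*1/44 = -17/22 ≈ -0.77273)
U(f, m) = 11 + 6*m
G = -70 (G = (3 - 3*2) - 1*67 = (3 - 6) - 67 = -3 - 67 = -70)
U(y, L)*o + G = (11 + 6*10)*(-17/22) - 70 = (11 + 60)*(-17/22) - 70 = 71*(-17/22) - 70 = -1207/22 - 70 = -2747/22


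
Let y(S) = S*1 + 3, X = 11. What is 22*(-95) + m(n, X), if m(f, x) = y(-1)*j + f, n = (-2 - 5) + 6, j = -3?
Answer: -2097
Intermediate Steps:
n = -1 (n = -7 + 6 = -1)
y(S) = 3 + S (y(S) = S + 3 = 3 + S)
m(f, x) = -6 + f (m(f, x) = (3 - 1)*(-3) + f = 2*(-3) + f = -6 + f)
22*(-95) + m(n, X) = 22*(-95) + (-6 - 1) = -2090 - 7 = -2097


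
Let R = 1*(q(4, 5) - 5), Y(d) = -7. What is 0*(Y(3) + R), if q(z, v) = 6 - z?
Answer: 0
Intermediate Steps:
R = -3 (R = 1*((6 - 1*4) - 5) = 1*((6 - 4) - 5) = 1*(2 - 5) = 1*(-3) = -3)
0*(Y(3) + R) = 0*(-7 - 3) = 0*(-10) = 0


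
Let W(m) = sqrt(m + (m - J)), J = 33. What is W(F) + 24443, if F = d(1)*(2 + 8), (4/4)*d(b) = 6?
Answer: 24443 + sqrt(87) ≈ 24452.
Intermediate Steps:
d(b) = 6
F = 60 (F = 6*(2 + 8) = 6*10 = 60)
W(m) = sqrt(-33 + 2*m) (W(m) = sqrt(m + (m - 1*33)) = sqrt(m + (m - 33)) = sqrt(m + (-33 + m)) = sqrt(-33 + 2*m))
W(F) + 24443 = sqrt(-33 + 2*60) + 24443 = sqrt(-33 + 120) + 24443 = sqrt(87) + 24443 = 24443 + sqrt(87)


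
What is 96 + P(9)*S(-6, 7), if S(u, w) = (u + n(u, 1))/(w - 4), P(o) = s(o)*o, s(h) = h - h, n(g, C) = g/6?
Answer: 96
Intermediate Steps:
n(g, C) = g/6 (n(g, C) = g*(⅙) = g/6)
s(h) = 0
P(o) = 0 (P(o) = 0*o = 0)
S(u, w) = 7*u/(6*(-4 + w)) (S(u, w) = (u + u/6)/(w - 4) = (7*u/6)/(-4 + w) = 7*u/(6*(-4 + w)))
96 + P(9)*S(-6, 7) = 96 + 0*((7/6)*(-6)/(-4 + 7)) = 96 + 0*((7/6)*(-6)/3) = 96 + 0*((7/6)*(-6)*(⅓)) = 96 + 0*(-7/3) = 96 + 0 = 96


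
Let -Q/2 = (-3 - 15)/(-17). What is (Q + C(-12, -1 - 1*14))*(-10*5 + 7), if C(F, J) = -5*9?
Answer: 34443/17 ≈ 2026.1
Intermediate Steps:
Q = -36/17 (Q = -2*(-3 - 15)/(-17) = -(-36)*(-1)/17 = -2*18/17 = -36/17 ≈ -2.1176)
C(F, J) = -45
(Q + C(-12, -1 - 1*14))*(-10*5 + 7) = (-36/17 - 45)*(-10*5 + 7) = -801*(-50 + 7)/17 = -801/17*(-43) = 34443/17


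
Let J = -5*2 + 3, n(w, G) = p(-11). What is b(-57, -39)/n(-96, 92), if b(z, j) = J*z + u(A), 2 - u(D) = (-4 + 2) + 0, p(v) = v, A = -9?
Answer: -403/11 ≈ -36.636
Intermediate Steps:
n(w, G) = -11
J = -7 (J = -10 + 3 = -7)
u(D) = 4 (u(D) = 2 - ((-4 + 2) + 0) = 2 - (-2 + 0) = 2 - 1*(-2) = 2 + 2 = 4)
b(z, j) = 4 - 7*z (b(z, j) = -7*z + 4 = 4 - 7*z)
b(-57, -39)/n(-96, 92) = (4 - 7*(-57))/(-11) = (4 + 399)*(-1/11) = 403*(-1/11) = -403/11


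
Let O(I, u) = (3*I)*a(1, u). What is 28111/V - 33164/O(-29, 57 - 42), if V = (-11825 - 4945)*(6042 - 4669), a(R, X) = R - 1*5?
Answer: -21211606863/222577030 ≈ -95.300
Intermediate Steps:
a(R, X) = -5 + R (a(R, X) = R - 5 = -5 + R)
O(I, u) = -12*I (O(I, u) = (3*I)*(-5 + 1) = (3*I)*(-4) = -12*I)
V = -23025210 (V = -16770*1373 = -23025210)
28111/V - 33164/O(-29, 57 - 42) = 28111/(-23025210) - 33164/((-12*(-29))) = 28111*(-1/23025210) - 33164/348 = -28111/23025210 - 33164*1/348 = -28111/23025210 - 8291/87 = -21211606863/222577030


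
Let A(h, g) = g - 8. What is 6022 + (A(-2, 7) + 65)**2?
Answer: 10118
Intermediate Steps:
A(h, g) = -8 + g
6022 + (A(-2, 7) + 65)**2 = 6022 + ((-8 + 7) + 65)**2 = 6022 + (-1 + 65)**2 = 6022 + 64**2 = 6022 + 4096 = 10118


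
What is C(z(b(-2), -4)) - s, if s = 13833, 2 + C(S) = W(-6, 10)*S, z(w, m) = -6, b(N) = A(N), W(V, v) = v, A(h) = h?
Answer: -13895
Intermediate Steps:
b(N) = N
C(S) = -2 + 10*S
C(z(b(-2), -4)) - s = (-2 + 10*(-6)) - 1*13833 = (-2 - 60) - 13833 = -62 - 13833 = -13895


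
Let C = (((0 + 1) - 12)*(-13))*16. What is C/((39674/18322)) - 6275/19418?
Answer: 406883948649/385194866 ≈ 1056.3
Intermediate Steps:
C = 2288 (C = ((1 - 12)*(-13))*16 = -11*(-13)*16 = 143*16 = 2288)
C/((39674/18322)) - 6275/19418 = 2288/((39674/18322)) - 6275/19418 = 2288/((39674*(1/18322))) - 6275*1/19418 = 2288/(19837/9161) - 6275/19418 = 2288*(9161/19837) - 6275/19418 = 20960368/19837 - 6275/19418 = 406883948649/385194866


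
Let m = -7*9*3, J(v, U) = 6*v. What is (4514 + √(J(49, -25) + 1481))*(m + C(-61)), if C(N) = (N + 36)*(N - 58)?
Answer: 12576004 + 13930*√71 ≈ 1.2693e+7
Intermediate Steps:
m = -189 (m = -63*3 = -189)
C(N) = (-58 + N)*(36 + N) (C(N) = (36 + N)*(-58 + N) = (-58 + N)*(36 + N))
(4514 + √(J(49, -25) + 1481))*(m + C(-61)) = (4514 + √(6*49 + 1481))*(-189 + (-2088 + (-61)² - 22*(-61))) = (4514 + √(294 + 1481))*(-189 + (-2088 + 3721 + 1342)) = (4514 + √1775)*(-189 + 2975) = (4514 + 5*√71)*2786 = 12576004 + 13930*√71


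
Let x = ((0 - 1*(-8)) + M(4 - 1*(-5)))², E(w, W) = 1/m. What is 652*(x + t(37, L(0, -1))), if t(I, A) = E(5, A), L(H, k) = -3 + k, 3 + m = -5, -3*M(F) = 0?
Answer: 83293/2 ≈ 41647.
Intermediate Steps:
M(F) = 0 (M(F) = -⅓*0 = 0)
m = -8 (m = -3 - 5 = -8)
E(w, W) = -⅛ (E(w, W) = 1/(-8) = -⅛)
x = 64 (x = ((0 - 1*(-8)) + 0)² = ((0 + 8) + 0)² = (8 + 0)² = 8² = 64)
t(I, A) = -⅛
652*(x + t(37, L(0, -1))) = 652*(64 - ⅛) = 652*(511/8) = 83293/2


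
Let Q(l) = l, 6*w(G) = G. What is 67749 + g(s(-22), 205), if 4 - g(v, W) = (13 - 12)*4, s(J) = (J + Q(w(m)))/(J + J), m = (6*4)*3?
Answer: 67749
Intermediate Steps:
m = 72 (m = 24*3 = 72)
w(G) = G/6
s(J) = (12 + J)/(2*J) (s(J) = (J + (⅙)*72)/(J + J) = (J + 12)/((2*J)) = (12 + J)*(1/(2*J)) = (12 + J)/(2*J))
g(v, W) = 0 (g(v, W) = 4 - (13 - 12)*4 = 4 - 4 = 0)
67749 + g(s(-22), 205) = 67749 + 0 = 67749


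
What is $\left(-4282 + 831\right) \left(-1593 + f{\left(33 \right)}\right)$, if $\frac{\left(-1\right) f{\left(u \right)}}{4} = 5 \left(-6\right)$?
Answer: $5083323$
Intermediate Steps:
$f{\left(u \right)} = 120$ ($f{\left(u \right)} = - 4 \cdot 5 \left(-6\right) = \left(-4\right) \left(-30\right) = 120$)
$\left(-4282 + 831\right) \left(-1593 + f{\left(33 \right)}\right) = \left(-4282 + 831\right) \left(-1593 + 120\right) = \left(-3451\right) \left(-1473\right) = 5083323$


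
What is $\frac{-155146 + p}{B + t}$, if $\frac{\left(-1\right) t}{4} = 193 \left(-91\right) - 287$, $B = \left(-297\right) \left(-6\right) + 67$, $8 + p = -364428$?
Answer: $- \frac{519582}{73249} \approx -7.0934$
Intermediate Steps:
$p = -364436$ ($p = -8 - 364428 = -364436$)
$B = 1849$ ($B = 1782 + 67 = 1849$)
$t = 71400$ ($t = - 4 \left(193 \left(-91\right) - 287\right) = - 4 \left(-17563 - 287\right) = \left(-4\right) \left(-17850\right) = 71400$)
$\frac{-155146 + p}{B + t} = \frac{-155146 - 364436}{1849 + 71400} = - \frac{519582}{73249}$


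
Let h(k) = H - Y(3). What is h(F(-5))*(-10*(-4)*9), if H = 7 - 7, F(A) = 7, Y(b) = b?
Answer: -1080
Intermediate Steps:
H = 0
h(k) = -3 (h(k) = 0 - 1*3 = 0 - 3 = -3)
h(F(-5))*(-10*(-4)*9) = -3*(-10*(-4))*9 = -120*9 = -3*360 = -1080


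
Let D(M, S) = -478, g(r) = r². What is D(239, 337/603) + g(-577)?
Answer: 332451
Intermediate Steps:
D(239, 337/603) + g(-577) = -478 + (-577)² = -478 + 332929 = 332451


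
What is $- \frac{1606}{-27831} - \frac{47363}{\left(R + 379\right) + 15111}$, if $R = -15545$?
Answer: $\frac{1318247983}{1530705} \approx 861.2$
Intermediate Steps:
$- \frac{1606}{-27831} - \frac{47363}{\left(R + 379\right) + 15111} = - \frac{1606}{-27831} - \frac{47363}{\left(-15545 + 379\right) + 15111} = \left(-1606\right) \left(- \frac{1}{27831}\right) - \frac{47363}{-15166 + 15111} = \frac{1606}{27831} - \frac{47363}{-55} = \frac{1606}{27831} - - \frac{47363}{55} = \frac{1606}{27831} + \frac{47363}{55} = \frac{1318247983}{1530705}$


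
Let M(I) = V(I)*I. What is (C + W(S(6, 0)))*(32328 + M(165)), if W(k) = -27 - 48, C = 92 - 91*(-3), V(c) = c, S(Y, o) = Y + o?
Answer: 17270370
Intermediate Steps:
C = 365 (C = 92 + 273 = 365)
W(k) = -75
M(I) = I² (M(I) = I*I = I²)
(C + W(S(6, 0)))*(32328 + M(165)) = (365 - 75)*(32328 + 165²) = 290*(32328 + 27225) = 290*59553 = 17270370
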